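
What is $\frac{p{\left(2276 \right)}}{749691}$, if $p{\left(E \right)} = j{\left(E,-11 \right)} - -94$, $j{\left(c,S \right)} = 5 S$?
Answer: $\frac{13}{249897} \approx 5.2021 \cdot 10^{-5}$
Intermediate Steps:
$p{\left(E \right)} = 39$ ($p{\left(E \right)} = 5 \left(-11\right) - -94 = -55 + 94 = 39$)
$\frac{p{\left(2276 \right)}}{749691} = \frac{39}{749691} = 39 \cdot \frac{1}{749691} = \frac{13}{249897}$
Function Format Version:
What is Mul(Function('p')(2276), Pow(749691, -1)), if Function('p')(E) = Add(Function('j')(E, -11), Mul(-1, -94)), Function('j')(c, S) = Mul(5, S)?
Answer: Rational(13, 249897) ≈ 5.2021e-5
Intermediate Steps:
Function('p')(E) = 39 (Function('p')(E) = Add(Mul(5, -11), Mul(-1, -94)) = Add(-55, 94) = 39)
Mul(Function('p')(2276), Pow(749691, -1)) = Mul(39, Pow(749691, -1)) = Mul(39, Rational(1, 749691)) = Rational(13, 249897)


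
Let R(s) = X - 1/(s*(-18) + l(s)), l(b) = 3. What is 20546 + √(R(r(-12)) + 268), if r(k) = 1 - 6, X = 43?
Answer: 20546 + √2689746/93 ≈ 20564.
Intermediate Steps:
r(k) = -5
R(s) = 43 - 1/(3 - 18*s) (R(s) = 43 - 1/(s*(-18) + 3) = 43 - 1/(-18*s + 3) = 43 - 1/(3 - 18*s))
20546 + √(R(r(-12)) + 268) = 20546 + √(2*(-64 + 387*(-5))/(3*(-1 + 6*(-5))) + 268) = 20546 + √(2*(-64 - 1935)/(3*(-1 - 30)) + 268) = 20546 + √((⅔)*(-1999)/(-31) + 268) = 20546 + √((⅔)*(-1/31)*(-1999) + 268) = 20546 + √(3998/93 + 268) = 20546 + √(28922/93) = 20546 + √2689746/93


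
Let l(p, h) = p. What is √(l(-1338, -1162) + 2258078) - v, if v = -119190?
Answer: 119190 + 2*√564185 ≈ 1.2069e+5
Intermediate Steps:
√(l(-1338, -1162) + 2258078) - v = √(-1338 + 2258078) - 1*(-119190) = √2256740 + 119190 = 2*√564185 + 119190 = 119190 + 2*√564185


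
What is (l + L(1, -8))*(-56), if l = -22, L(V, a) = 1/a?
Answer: 1239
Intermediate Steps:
(l + L(1, -8))*(-56) = (-22 + 1/(-8))*(-56) = (-22 - 1/8)*(-56) = -177/8*(-56) = 1239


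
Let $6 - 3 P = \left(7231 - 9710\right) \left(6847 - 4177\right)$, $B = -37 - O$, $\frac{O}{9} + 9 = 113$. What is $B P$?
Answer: $-2146741576$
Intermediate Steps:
$O = 936$ ($O = -81 + 9 \cdot 113 = -81 + 1017 = 936$)
$B = -973$ ($B = -37 - 936 = -973$)
$P = 2206312$ ($P = 2 - \frac{\left(7231 - 9710\right) \left(6847 - 4177\right)}{3} = 2 - \frac{\left(-2479\right) 2670}{3} = 2 - -2206310 = 2 + 2206310 = 2206312$)
$B P = \left(-973\right) 2206312 = -2146741576$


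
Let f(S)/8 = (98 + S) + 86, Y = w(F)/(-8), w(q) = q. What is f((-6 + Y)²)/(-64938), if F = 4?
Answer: -905/32469 ≈ -0.027873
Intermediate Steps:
Y = -½ (Y = 4/(-8) = 4*(-⅛) = -½ ≈ -0.50000)
f(S) = 1472 + 8*S (f(S) = 8*((98 + S) + 86) = 8*(184 + S) = 1472 + 8*S)
f((-6 + Y)²)/(-64938) = (1472 + 8*(-6 - ½)²)/(-64938) = (1472 + 8*(-13/2)²)*(-1/64938) = (1472 + 8*(169/4))*(-1/64938) = (1472 + 338)*(-1/64938) = 1810*(-1/64938) = -905/32469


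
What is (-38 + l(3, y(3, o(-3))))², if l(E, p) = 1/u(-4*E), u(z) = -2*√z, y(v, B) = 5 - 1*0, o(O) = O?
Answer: (456 - I*√3)²/144 ≈ 1444.0 - 10.97*I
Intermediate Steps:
y(v, B) = 5 (y(v, B) = 5 + 0 = 5)
l(E, p) = -1/(4*√(-E)) (l(E, p) = 1/(-2*2*√(-E)) = 1/(-4*√(-E)) = -1/(4*√(-E)))
(-38 + l(3, y(3, o(-3))))² = (-38 - (-I*√3/3)/4)² = (-38 - (-1)*I*√3/12)² = (-38 + I*√3/12)²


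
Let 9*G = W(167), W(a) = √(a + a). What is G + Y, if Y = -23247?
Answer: -23247 + √334/9 ≈ -23245.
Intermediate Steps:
W(a) = √2*√a (W(a) = √(2*a) = √2*√a)
G = √334/9 (G = (√2*√167)/9 = √334/9 ≈ 2.0306)
G + Y = √334/9 - 23247 = -23247 + √334/9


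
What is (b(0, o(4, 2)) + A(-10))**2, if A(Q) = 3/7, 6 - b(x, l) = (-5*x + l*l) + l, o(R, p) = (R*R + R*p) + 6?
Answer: 41796225/49 ≈ 8.5298e+5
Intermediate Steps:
o(R, p) = 6 + R**2 + R*p (o(R, p) = (R**2 + R*p) + 6 = 6 + R**2 + R*p)
b(x, l) = 6 - l - l**2 + 5*x (b(x, l) = 6 - ((-5*x + l*l) + l) = 6 - ((-5*x + l**2) + l) = 6 - ((l**2 - 5*x) + l) = 6 - (l + l**2 - 5*x) = 6 + (-l - l**2 + 5*x) = 6 - l - l**2 + 5*x)
A(Q) = 3/7 (A(Q) = 3*(1/7) = 3/7)
(b(0, o(4, 2)) + A(-10))**2 = ((6 - (6 + 4**2 + 4*2) - (6 + 4**2 + 4*2)**2 + 5*0) + 3/7)**2 = ((6 - (6 + 16 + 8) - (6 + 16 + 8)**2 + 0) + 3/7)**2 = ((6 - 1*30 - 1*30**2 + 0) + 3/7)**2 = ((6 - 30 - 1*900 + 0) + 3/7)**2 = ((6 - 30 - 900 + 0) + 3/7)**2 = (-924 + 3/7)**2 = (-6465/7)**2 = 41796225/49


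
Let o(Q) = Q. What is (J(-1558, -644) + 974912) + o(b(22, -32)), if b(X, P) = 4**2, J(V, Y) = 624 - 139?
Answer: 975413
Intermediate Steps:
J(V, Y) = 485
b(X, P) = 16
(J(-1558, -644) + 974912) + o(b(22, -32)) = (485 + 974912) + 16 = 975397 + 16 = 975413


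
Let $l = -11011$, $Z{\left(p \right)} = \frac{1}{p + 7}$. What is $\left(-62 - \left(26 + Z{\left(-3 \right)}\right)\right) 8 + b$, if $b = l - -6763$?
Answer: $-4954$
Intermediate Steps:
$Z{\left(p \right)} = \frac{1}{7 + p}$
$b = -4248$ ($b = -11011 - -6763 = -11011 + 6763 = -4248$)
$\left(-62 - \left(26 + Z{\left(-3 \right)}\right)\right) 8 + b = \left(-62 - \left(26 + \frac{1}{7 - 3}\right)\right) 8 - 4248 = \left(-62 - \frac{105}{4}\right) 8 - 4248 = \left(- \frac{353}{4}\right) 8 - 4248 = -706 - 4248 = -4954$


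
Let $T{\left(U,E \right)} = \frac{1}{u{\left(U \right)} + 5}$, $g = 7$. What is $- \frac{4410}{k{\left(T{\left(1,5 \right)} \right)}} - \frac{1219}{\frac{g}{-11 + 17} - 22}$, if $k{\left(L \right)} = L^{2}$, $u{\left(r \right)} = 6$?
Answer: $- \frac{66693936}{125} \approx -5.3355 \cdot 10^{5}$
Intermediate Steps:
$T{\left(U,E \right)} = \frac{1}{11}$ ($T{\left(U,E \right)} = \frac{1}{6 + 5} = \frac{1}{11}$)
$- \frac{4410}{k{\left(T{\left(1,5 \right)} \right)}} - \frac{1219}{\frac{g}{-11 + 17} - 22} = - \frac{4410}{\left(\frac{1}{11}\right)^{2}} - \frac{1219}{\frac{7}{-11 + 17} - 22} = - 4410 \frac{1}{\frac{1}{121}} - \frac{1219}{\frac{7}{6} - 22} = \left(-4410\right) 121 - \frac{1219}{7 \cdot \frac{1}{6} - 22} = -533610 - \frac{1219}{\frac{7}{6} - 22} = -533610 - \frac{1219}{- \frac{125}{6}} = -533610 - - \frac{7314}{125} = -533610 + \frac{7314}{125} = - \frac{66693936}{125}$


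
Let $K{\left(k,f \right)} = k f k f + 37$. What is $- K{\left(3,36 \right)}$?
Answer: $-11701$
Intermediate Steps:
$K{\left(k,f \right)} = 37 + f^{2} k^{2}$ ($K{\left(k,f \right)} = f k k f + 37 = f k^{2} f + 37 = f^{2} k^{2} + 37 = 37 + f^{2} k^{2}$)
$- K{\left(3,36 \right)} = - (37 + 36^{2} \cdot 3^{2}) = - (37 + 1296 \cdot 9) = - (37 + 11664) = \left(-1\right) 11701 = -11701$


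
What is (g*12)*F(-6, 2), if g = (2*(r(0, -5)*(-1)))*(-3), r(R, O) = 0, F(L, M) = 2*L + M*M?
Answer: 0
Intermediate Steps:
F(L, M) = M**2 + 2*L (F(L, M) = 2*L + M**2 = M**2 + 2*L)
g = 0 (g = (2*(0*(-1)))*(-3) = (2*0)*(-3) = 0*(-3) = 0)
(g*12)*F(-6, 2) = (0*12)*(2**2 + 2*(-6)) = 0*(4 - 12) = 0*(-8) = 0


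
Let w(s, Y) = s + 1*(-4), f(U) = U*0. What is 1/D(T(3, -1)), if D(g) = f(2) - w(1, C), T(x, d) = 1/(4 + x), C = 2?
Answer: ⅓ ≈ 0.33333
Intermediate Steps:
f(U) = 0
w(s, Y) = -4 + s (w(s, Y) = s - 4 = -4 + s)
D(g) = 3 (D(g) = 0 - (-4 + 1) = 0 - 1*(-3) = 0 + 3 = 3)
1/D(T(3, -1)) = 1/3 = ⅓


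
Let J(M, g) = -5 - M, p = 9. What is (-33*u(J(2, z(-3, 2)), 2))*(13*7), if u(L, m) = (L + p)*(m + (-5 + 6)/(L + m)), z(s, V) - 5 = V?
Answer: -54054/5 ≈ -10811.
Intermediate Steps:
z(s, V) = 5 + V
u(L, m) = (9 + L)*(m + 1/(L + m)) (u(L, m) = (L + 9)*(m + (-5 + 6)/(L + m)) = (9 + L)*(m + 1/(L + m)))
(-33*u(J(2, z(-3, 2)), 2))*(13*7) = (-33*(9 + (-5 - 1*2) + 9*2² + (-5 - 1*2)*2² + 2*(-5 - 1*2)² + 9*(-5 - 1*2)*2)/((-5 - 1*2) + 2))*(13*7) = -33*(9 + (-5 - 2) + 9*4 + (-5 - 2)*4 + 2*(-5 - 2)² + 9*(-5 - 2)*2)/((-5 - 2) + 2)*91 = -33*(9 - 7 + 36 - 7*4 + 2*(-7)² + 9*(-7)*2)/(-7 + 2)*91 = -33*(9 - 7 + 36 - 28 + 2*49 - 126)/(-5)*91 = -(-33)*(9 - 7 + 36 - 28 + 98 - 126)/5*91 = -(-33)*(-18)/5*91 = -33*18/5*91 = -594/5*91 = -54054/5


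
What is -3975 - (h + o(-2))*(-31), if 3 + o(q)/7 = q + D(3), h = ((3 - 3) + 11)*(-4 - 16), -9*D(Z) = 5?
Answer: -108005/9 ≈ -12001.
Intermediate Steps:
D(Z) = -5/9 (D(Z) = -⅑*5 = -5/9)
h = -220 (h = (0 + 11)*(-20) = 11*(-20) = -220)
o(q) = -224/9 + 7*q (o(q) = -21 + 7*(q - 5/9) = -21 + 7*(-5/9 + q) = -21 + (-35/9 + 7*q) = -224/9 + 7*q)
-3975 - (h + o(-2))*(-31) = -3975 - (-220 + (-224/9 + 7*(-2)))*(-31) = -3975 - (-220 + (-224/9 - 14))*(-31) = -3975 - (-220 - 350/9)*(-31) = -3975 - (-2330)*(-31)/9 = -3975 - 1*72230/9 = -3975 - 72230/9 = -108005/9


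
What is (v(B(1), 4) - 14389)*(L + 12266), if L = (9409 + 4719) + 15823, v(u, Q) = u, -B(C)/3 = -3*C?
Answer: -607080460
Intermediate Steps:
B(C) = 9*C (B(C) = -(-9)*C = 9*C)
L = 29951 (L = 14128 + 15823 = 29951)
(v(B(1), 4) - 14389)*(L + 12266) = (9*1 - 14389)*(29951 + 12266) = (9 - 14389)*42217 = -14380*42217 = -607080460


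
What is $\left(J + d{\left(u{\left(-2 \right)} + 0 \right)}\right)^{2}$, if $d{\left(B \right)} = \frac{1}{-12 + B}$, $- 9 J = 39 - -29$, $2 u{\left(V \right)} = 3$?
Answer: $\frac{232324}{3969} \approx 58.535$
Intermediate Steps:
$u{\left(V \right)} = \frac{3}{2}$ ($u{\left(V \right)} = \frac{1}{2} \cdot 3 = \frac{3}{2}$)
$J = - \frac{68}{9}$ ($J = - \frac{39 - -29}{9} = - \frac{39 + 29}{9} = \left(- \frac{1}{9}\right) 68 = - \frac{68}{9} \approx -7.5556$)
$\left(J + d{\left(u{\left(-2 \right)} + 0 \right)}\right)^{2} = \left(- \frac{68}{9} + \frac{1}{-12 + \left(\frac{3}{2} + 0\right)}\right)^{2} = \left(- \frac{68}{9} + \frac{1}{-12 + \frac{3}{2}}\right)^{2} = \left(- \frac{68}{9} + \frac{1}{- \frac{21}{2}}\right)^{2} = \left(- \frac{68}{9} - \frac{2}{21}\right)^{2} = \left(- \frac{482}{63}\right)^{2} = \frac{232324}{3969}$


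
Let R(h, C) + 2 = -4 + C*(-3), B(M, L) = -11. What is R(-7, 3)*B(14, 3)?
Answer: 165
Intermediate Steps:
R(h, C) = -6 - 3*C (R(h, C) = -2 + (-4 + C*(-3)) = -2 + (-4 - 3*C) = -6 - 3*C)
R(-7, 3)*B(14, 3) = (-6 - 3*3)*(-11) = (-6 - 9)*(-11) = -15*(-11) = 165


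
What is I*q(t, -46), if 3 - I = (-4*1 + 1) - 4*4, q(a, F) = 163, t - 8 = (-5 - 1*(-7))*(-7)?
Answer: 3586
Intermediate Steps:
t = -6 (t = 8 + (-5 - 1*(-7))*(-7) = 8 + (-5 + 7)*(-7) = 8 + 2*(-7) = 8 - 14 = -6)
I = 22 (I = 3 - ((-4*1 + 1) - 4*4) = 3 - ((-4 + 1) - 16) = 3 - (-3 - 16) = 3 - 1*(-19) = 3 + 19 = 22)
I*q(t, -46) = 22*163 = 3586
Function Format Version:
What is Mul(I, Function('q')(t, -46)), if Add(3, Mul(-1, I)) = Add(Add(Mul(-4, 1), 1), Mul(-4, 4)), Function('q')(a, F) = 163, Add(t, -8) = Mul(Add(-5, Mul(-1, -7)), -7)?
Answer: 3586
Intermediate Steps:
t = -6 (t = Add(8, Mul(Add(-5, Mul(-1, -7)), -7)) = Add(8, Mul(Add(-5, 7), -7)) = Add(8, Mul(2, -7)) = Add(8, -14) = -6)
I = 22 (I = Add(3, Mul(-1, Add(Add(Mul(-4, 1), 1), Mul(-4, 4)))) = Add(3, Mul(-1, Add(Add(-4, 1), -16))) = Add(3, Mul(-1, Add(-3, -16))) = Add(3, Mul(-1, -19)) = Add(3, 19) = 22)
Mul(I, Function('q')(t, -46)) = Mul(22, 163) = 3586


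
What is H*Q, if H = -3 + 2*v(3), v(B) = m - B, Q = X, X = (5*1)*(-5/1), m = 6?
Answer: -75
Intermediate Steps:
X = -25 (X = 5*(-5*1) = 5*(-5) = -25)
Q = -25
v(B) = 6 - B
H = 3 (H = -3 + 2*(6 - 1*3) = -3 + 2*(6 - 3) = -3 + 2*3 = -3 + 6 = 3)
H*Q = 3*(-25) = -75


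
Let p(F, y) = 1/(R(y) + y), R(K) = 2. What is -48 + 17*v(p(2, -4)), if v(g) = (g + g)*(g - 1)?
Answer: -45/2 ≈ -22.500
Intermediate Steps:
p(F, y) = 1/(2 + y)
v(g) = 2*g*(-1 + g) (v(g) = (2*g)*(-1 + g) = 2*g*(-1 + g))
-48 + 17*v(p(2, -4)) = -48 + 17*(2*(-1 + 1/(2 - 4))/(2 - 4)) = -48 + 17*(2*(-1 + 1/(-2))/(-2)) = -48 + 17*(2*(-1/2)*(-1 - 1/2)) = -48 + 17*(2*(-1/2)*(-3/2)) = -48 + 17*(3/2) = -48 + 51/2 = -45/2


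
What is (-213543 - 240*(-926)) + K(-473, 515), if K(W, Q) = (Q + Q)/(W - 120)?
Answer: 5156291/593 ≈ 8695.3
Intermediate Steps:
K(W, Q) = 2*Q/(-120 + W) (K(W, Q) = (2*Q)/(-120 + W) = 2*Q/(-120 + W))
(-213543 - 240*(-926)) + K(-473, 515) = (-213543 - 240*(-926)) + 2*515/(-120 - 473) = (-213543 + 222240) + 2*515/(-593) = 8697 + 2*515*(-1/593) = 8697 - 1030/593 = 5156291/593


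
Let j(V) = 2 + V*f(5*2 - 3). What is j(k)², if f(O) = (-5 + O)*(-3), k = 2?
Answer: 100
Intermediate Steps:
f(O) = 15 - 3*O
j(V) = 2 - 6*V (j(V) = 2 + V*(15 - 3*(5*2 - 3)) = 2 + V*(15 - 3*(10 - 3)) = 2 + V*(15 - 3*7) = 2 + V*(15 - 21) = 2 + V*(-6) = 2 - 6*V)
j(k)² = (2 - 6*2)² = (2 - 12)² = (-10)² = 100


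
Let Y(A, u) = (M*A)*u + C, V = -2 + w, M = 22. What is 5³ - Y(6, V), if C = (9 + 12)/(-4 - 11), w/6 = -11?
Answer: 45512/5 ≈ 9102.4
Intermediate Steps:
w = -66 (w = 6*(-11) = -66)
C = -7/5 (C = 21/(-15) = 21*(-1/15) = -7/5 ≈ -1.4000)
V = -68 (V = -2 - 66 = -68)
Y(A, u) = -7/5 + 22*A*u (Y(A, u) = (22*A)*u - 7/5 = 22*A*u - 7/5 = -7/5 + 22*A*u)
5³ - Y(6, V) = 5³ - (-7/5 + 22*6*(-68)) = 125 - (-7/5 - 8976) = 125 - 1*(-44887/5) = 125 + 44887/5 = 45512/5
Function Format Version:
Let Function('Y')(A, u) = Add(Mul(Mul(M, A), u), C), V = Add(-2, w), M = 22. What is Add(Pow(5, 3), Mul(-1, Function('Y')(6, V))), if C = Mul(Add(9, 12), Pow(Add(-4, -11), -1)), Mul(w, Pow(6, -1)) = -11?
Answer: Rational(45512, 5) ≈ 9102.4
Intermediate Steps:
w = -66 (w = Mul(6, -11) = -66)
C = Rational(-7, 5) (C = Mul(21, Pow(-15, -1)) = Mul(21, Rational(-1, 15)) = Rational(-7, 5) ≈ -1.4000)
V = -68 (V = Add(-2, -66) = -68)
Function('Y')(A, u) = Add(Rational(-7, 5), Mul(22, A, u)) (Function('Y')(A, u) = Add(Mul(Mul(22, A), u), Rational(-7, 5)) = Add(Mul(22, A, u), Rational(-7, 5)) = Add(Rational(-7, 5), Mul(22, A, u)))
Add(Pow(5, 3), Mul(-1, Function('Y')(6, V))) = Add(Pow(5, 3), Mul(-1, Add(Rational(-7, 5), Mul(22, 6, -68)))) = Add(125, Mul(-1, Add(Rational(-7, 5), -8976))) = Add(125, Mul(-1, Rational(-44887, 5))) = Add(125, Rational(44887, 5)) = Rational(45512, 5)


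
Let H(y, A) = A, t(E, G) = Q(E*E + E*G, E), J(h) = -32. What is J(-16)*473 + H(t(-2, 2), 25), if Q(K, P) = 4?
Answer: -15111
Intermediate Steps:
t(E, G) = 4
J(-16)*473 + H(t(-2, 2), 25) = -32*473 + 25 = -15136 + 25 = -15111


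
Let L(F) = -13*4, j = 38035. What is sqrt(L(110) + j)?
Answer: sqrt(37983) ≈ 194.89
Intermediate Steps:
L(F) = -52
sqrt(L(110) + j) = sqrt(-52 + 38035) = sqrt(37983)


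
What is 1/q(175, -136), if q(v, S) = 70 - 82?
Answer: -1/12 ≈ -0.083333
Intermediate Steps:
q(v, S) = -12
1/q(175, -136) = 1/(-12) = -1/12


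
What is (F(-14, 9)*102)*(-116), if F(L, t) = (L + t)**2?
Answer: -295800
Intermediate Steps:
(F(-14, 9)*102)*(-116) = ((-14 + 9)**2*102)*(-116) = ((-5)**2*102)*(-116) = (25*102)*(-116) = 2550*(-116) = -295800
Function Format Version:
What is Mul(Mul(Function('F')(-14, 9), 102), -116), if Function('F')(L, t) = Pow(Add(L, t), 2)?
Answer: -295800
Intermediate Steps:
Mul(Mul(Function('F')(-14, 9), 102), -116) = Mul(Mul(Pow(Add(-14, 9), 2), 102), -116) = Mul(Mul(Pow(-5, 2), 102), -116) = Mul(Mul(25, 102), -116) = Mul(2550, -116) = -295800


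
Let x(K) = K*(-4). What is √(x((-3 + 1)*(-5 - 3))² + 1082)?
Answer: √5178 ≈ 71.958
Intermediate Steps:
x(K) = -4*K
√(x((-3 + 1)*(-5 - 3))² + 1082) = √((-4*(-3 + 1)*(-5 - 3))² + 1082) = √((-(-8)*(-8))² + 1082) = √((-4*16)² + 1082) = √((-64)² + 1082) = √(4096 + 1082) = √5178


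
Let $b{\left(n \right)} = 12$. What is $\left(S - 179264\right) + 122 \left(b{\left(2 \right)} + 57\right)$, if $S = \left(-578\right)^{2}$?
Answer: $163238$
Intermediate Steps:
$S = 334084$
$\left(S - 179264\right) + 122 \left(b{\left(2 \right)} + 57\right) = \left(334084 - 179264\right) + 122 \left(12 + 57\right) = 154820 + 122 \cdot 69 = 154820 + 8418 = 163238$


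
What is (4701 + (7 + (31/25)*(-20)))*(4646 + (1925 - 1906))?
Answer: 21847128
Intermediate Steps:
(4701 + (7 + (31/25)*(-20)))*(4646 + (1925 - 1906)) = (4701 + (7 + (31*(1/25))*(-20)))*(4646 + 19) = (4701 + (7 + (31/25)*(-20)))*4665 = (4701 + (7 - 124/5))*4665 = (4701 - 89/5)*4665 = (23416/5)*4665 = 21847128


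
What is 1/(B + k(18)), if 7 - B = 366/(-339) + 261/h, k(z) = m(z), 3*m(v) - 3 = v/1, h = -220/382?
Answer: 12430/5820603 ≈ 0.0021355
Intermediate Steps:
h = -110/191 (h = -220*1/382 = -110/191 ≈ -0.57592)
m(v) = 1 + v/3 (m(v) = 1 + (v/1)/3 = 1 + (v*1)/3 = 1 + v/3)
k(z) = 1 + z/3
B = 5733593/12430 (B = 7 - (366/(-339) + 261/(-110/191)) = 7 - (366*(-1/339) + 261*(-191/110)) = 7 - (-122/113 - 49851/110) = 7 - 1*(-5646583/12430) = 7 + 5646583/12430 = 5733593/12430 ≈ 461.27)
1/(B + k(18)) = 1/(5733593/12430 + (1 + (1/3)*18)) = 1/(5733593/12430 + (1 + 6)) = 1/(5733593/12430 + 7) = 1/(5820603/12430) = 12430/5820603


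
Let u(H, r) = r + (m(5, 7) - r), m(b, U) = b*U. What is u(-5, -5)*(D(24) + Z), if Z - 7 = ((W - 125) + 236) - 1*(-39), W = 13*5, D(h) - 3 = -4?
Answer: 7735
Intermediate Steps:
D(h) = -1 (D(h) = 3 - 4 = -1)
W = 65
m(b, U) = U*b
Z = 222 (Z = 7 + (((65 - 125) + 236) - 1*(-39)) = 7 + ((-60 + 236) + 39) = 7 + (176 + 39) = 7 + 215 = 222)
u(H, r) = 35 (u(H, r) = r + (7*5 - r) = r + (35 - r) = 35)
u(-5, -5)*(D(24) + Z) = 35*(-1 + 222) = 35*221 = 7735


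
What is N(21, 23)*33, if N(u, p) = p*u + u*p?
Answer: 31878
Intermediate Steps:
N(u, p) = 2*p*u (N(u, p) = p*u + p*u = 2*p*u)
N(21, 23)*33 = (2*23*21)*33 = 966*33 = 31878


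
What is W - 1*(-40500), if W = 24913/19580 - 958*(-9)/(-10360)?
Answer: 102693320999/2535610 ≈ 40500.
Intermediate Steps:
W = 1115999/2535610 (W = 24913*(1/19580) + 8622*(-1/10360) = 24913/19580 - 4311/5180 = 1115999/2535610 ≈ 0.44013)
W - 1*(-40500) = 1115999/2535610 - 1*(-40500) = 1115999/2535610 + 40500 = 102693320999/2535610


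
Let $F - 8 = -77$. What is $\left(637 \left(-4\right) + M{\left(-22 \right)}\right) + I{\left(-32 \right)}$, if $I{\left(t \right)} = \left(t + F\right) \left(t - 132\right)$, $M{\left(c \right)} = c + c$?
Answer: $13972$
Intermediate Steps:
$F = -69$ ($F = 8 - 77 = -69$)
$M{\left(c \right)} = 2 c$
$I{\left(t \right)} = \left(-132 + t\right) \left(-69 + t\right)$ ($I{\left(t \right)} = \left(t - 69\right) \left(t - 132\right) = \left(-69 + t\right) \left(-132 + t\right) = \left(-132 + t\right) \left(-69 + t\right)$)
$\left(637 \left(-4\right) + M{\left(-22 \right)}\right) + I{\left(-32 \right)} = \left(637 \left(-4\right) + 2 \left(-22\right)\right) + \left(9108 + \left(-32\right)^{2} - -6432\right) = \left(-2548 - 44\right) + \left(9108 + 1024 + 6432\right) = -2592 + 16564 = 13972$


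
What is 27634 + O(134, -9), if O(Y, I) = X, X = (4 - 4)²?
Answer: 27634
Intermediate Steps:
X = 0 (X = 0² = 0)
O(Y, I) = 0
27634 + O(134, -9) = 27634 + 0 = 27634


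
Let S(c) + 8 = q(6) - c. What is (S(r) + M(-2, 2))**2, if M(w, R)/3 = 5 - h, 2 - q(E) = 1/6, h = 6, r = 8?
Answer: 10609/36 ≈ 294.69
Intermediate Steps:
q(E) = 11/6 (q(E) = 2 - 1/6 = 11/6)
M(w, R) = -3 (M(w, R) = 3*(5 - 1*6) = 3*(5 - 6) = 3*(-1) = -3)
S(c) = -37/6 - c (S(c) = -8 + (11/6 - c) = -37/6 - c)
(S(r) + M(-2, 2))**2 = ((-37/6 - 1*8) - 3)**2 = ((-37/6 - 8) - 3)**2 = (-85/6 - 3)**2 = (-103/6)**2 = 10609/36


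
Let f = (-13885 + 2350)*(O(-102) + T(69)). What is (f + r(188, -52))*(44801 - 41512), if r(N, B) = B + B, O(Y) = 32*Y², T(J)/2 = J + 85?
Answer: -12642512650196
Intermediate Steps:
T(J) = 170 + 2*J (T(J) = 2*(J + 85) = 2*(85 + J) = 170 + 2*J)
f = -3843877260 (f = (-13885 + 2350)*(32*(-102)² + (170 + 2*69)) = -11535*(32*10404 + (170 + 138)) = -11535*(332928 + 308) = -11535*333236 = -3843877260)
r(N, B) = 2*B
(f + r(188, -52))*(44801 - 41512) = (-3843877260 + 2*(-52))*(44801 - 41512) = (-3843877260 - 104)*3289 = -3843877364*3289 = -12642512650196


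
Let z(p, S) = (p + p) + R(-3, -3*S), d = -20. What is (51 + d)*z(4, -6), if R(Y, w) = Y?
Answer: 155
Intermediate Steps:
z(p, S) = -3 + 2*p (z(p, S) = (p + p) - 3 = 2*p - 3 = -3 + 2*p)
(51 + d)*z(4, -6) = (51 - 20)*(-3 + 2*4) = 31*(-3 + 8) = 31*5 = 155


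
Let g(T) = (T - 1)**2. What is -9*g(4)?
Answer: -81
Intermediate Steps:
g(T) = (-1 + T)**2
-9*g(4) = -9*(-1 + 4)**2 = -9*3**2 = -9*9 = -81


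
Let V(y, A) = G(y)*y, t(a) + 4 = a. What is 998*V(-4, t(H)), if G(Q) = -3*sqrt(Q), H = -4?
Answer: 23952*I ≈ 23952.0*I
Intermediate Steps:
t(a) = -4 + a
V(y, A) = -3*y**(3/2) (V(y, A) = (-3*sqrt(y))*y = -3*y**(3/2))
998*V(-4, t(H)) = 998*(-(-24)*I) = 998*(24*I) = 23952*I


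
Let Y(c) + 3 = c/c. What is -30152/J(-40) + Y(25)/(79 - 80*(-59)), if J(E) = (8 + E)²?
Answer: -18087687/614272 ≈ -29.446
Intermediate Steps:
Y(c) = -2 (Y(c) = -3 + c/c = -3 + 1 = -2)
-30152/J(-40) + Y(25)/(79 - 80*(-59)) = -30152/(8 - 40)² - 2/(79 - 80*(-59)) = -30152/((-32)²) - 2/(79 + 4720) = -30152/1024 - 2/4799 = -30152*1/1024 - 2*1/4799 = -3769/128 - 2/4799 = -18087687/614272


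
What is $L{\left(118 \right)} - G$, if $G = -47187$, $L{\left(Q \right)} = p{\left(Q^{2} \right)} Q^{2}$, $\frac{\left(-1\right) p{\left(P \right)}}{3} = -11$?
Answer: $506679$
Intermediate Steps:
$p{\left(P \right)} = 33$ ($p{\left(P \right)} = \left(-3\right) \left(-11\right) = 33$)
$L{\left(Q \right)} = 33 Q^{2}$
$L{\left(118 \right)} - G = 33 \cdot 118^{2} - -47187 = 33 \cdot 13924 + 47187 = 459492 + 47187 = 506679$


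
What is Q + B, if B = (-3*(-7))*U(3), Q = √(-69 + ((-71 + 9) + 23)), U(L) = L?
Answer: 63 + 6*I*√3 ≈ 63.0 + 10.392*I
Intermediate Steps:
Q = 6*I*√3 (Q = √(-69 + (-62 + 23)) = √(-69 - 39) = √(-108) = 6*I*√3 ≈ 10.392*I)
B = 63 (B = -3*(-7)*3 = 21*3 = 63)
Q + B = 6*I*√3 + 63 = 63 + 6*I*√3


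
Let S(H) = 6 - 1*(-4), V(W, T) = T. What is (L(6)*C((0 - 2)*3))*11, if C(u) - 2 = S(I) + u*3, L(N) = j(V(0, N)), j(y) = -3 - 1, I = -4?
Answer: 264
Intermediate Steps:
j(y) = -4
S(H) = 10 (S(H) = 6 + 4 = 10)
L(N) = -4
C(u) = 12 + 3*u (C(u) = 2 + (10 + u*3) = 2 + (10 + 3*u) = 12 + 3*u)
(L(6)*C((0 - 2)*3))*11 = -4*(12 + 3*((0 - 2)*3))*11 = -4*(12 + 3*(-2*3))*11 = -4*(12 + 3*(-6))*11 = -4*(12 - 18)*11 = -4*(-6)*11 = 24*11 = 264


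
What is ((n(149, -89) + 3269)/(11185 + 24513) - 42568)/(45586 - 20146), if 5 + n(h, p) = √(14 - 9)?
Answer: -18994865/11351964 + √5/908157120 ≈ -1.6733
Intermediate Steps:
n(h, p) = -5 + √5 (n(h, p) = -5 + √(14 - 9) = -5 + √5)
((n(149, -89) + 3269)/(11185 + 24513) - 42568)/(45586 - 20146) = (((-5 + √5) + 3269)/(11185 + 24513) - 42568)/(45586 - 20146) = ((3264 + √5)/35698 - 42568)/25440 = ((3264 + √5)*(1/35698) - 42568)*(1/25440) = ((1632/17849 + √5/35698) - 42568)*(1/25440) = (-759794600/17849 + √5/35698)*(1/25440) = -18994865/11351964 + √5/908157120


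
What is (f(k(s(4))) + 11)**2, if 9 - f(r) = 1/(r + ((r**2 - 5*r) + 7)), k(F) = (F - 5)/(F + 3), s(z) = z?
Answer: 54626881/138384 ≈ 394.75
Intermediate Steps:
k(F) = (-5 + F)/(3 + F)
f(r) = 9 - 1/(7 + r**2 - 4*r) (f(r) = 9 - 1/(r + ((r**2 - 5*r) + 7)) = 9 - 1/(r + (7 + r**2 - 5*r)) = 9 - 1/(7 + r**2 - 4*r))
(f(k(s(4))) + 11)**2 = ((62 - 36*(-5 + 4)/(3 + 4) + 9*((-5 + 4)/(3 + 4))**2)/(7 + ((-5 + 4)/(3 + 4))**2 - 4*(-5 + 4)/(3 + 4)) + 11)**2 = ((62 - 36*(-1)/7 + 9*(-1/7)**2)/(7 + (-1/7)**2 - 4*(-1)/7) + 11)**2 = ((62 - 36*(-1)/7 + 9*((1/7)*(-1))**2)/(7 + ((1/7)*(-1))**2 - 4*(-1)/7) + 11)**2 = ((62 - 36*(-1/7) + 9*(-1/7)**2)/(7 + (-1/7)**2 - 4*(-1/7)) + 11)**2 = ((62 + 36/7 + 9*(1/49))/(7 + 1/49 + 4/7) + 11)**2 = ((62 + 36/7 + 9/49)/(372/49) + 11)**2 = ((49/372)*(3299/49) + 11)**2 = (3299/372 + 11)**2 = (7391/372)**2 = 54626881/138384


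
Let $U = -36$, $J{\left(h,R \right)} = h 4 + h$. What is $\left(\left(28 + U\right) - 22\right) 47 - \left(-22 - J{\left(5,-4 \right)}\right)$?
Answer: $-1363$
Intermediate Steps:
$J{\left(h,R \right)} = 5 h$ ($J{\left(h,R \right)} = 4 h + h = 5 h$)
$\left(\left(28 + U\right) - 22\right) 47 - \left(-22 - J{\left(5,-4 \right)}\right) = \left(\left(28 - 36\right) - 22\right) 47 + \left(\left(32 + 5 \cdot 5\right) - 10\right) = \left(-8 - 22\right) 47 + \left(\left(32 + 25\right) - 10\right) = \left(-30\right) 47 + \left(57 - 10\right) = -1410 + 47 = -1363$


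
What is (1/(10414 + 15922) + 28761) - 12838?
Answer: 419348129/26336 ≈ 15923.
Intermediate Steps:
(1/(10414 + 15922) + 28761) - 12838 = (1/26336 + 28761) - 12838 = 757449697/26336 - 12838 = 419348129/26336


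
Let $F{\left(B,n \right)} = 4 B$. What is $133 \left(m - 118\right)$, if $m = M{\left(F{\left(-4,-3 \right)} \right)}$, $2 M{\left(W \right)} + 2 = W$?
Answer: $-16891$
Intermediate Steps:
$M{\left(W \right)} = -1 + \frac{W}{2}$
$m = -9$ ($m = -1 + \frac{4 \left(-4\right)}{2} = -1 + \frac{1}{2} \left(-16\right) = -1 - 8 = -9$)
$133 \left(m - 118\right) = 133 \left(-9 - 118\right) = 133 \left(-127\right) = -16891$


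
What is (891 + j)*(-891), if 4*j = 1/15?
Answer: -15877917/20 ≈ -7.9390e+5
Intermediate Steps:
j = 1/60 (j = (1/4)/15 = (1/4)*(1/15) = 1/60 ≈ 0.016667)
(891 + j)*(-891) = (891 + 1/60)*(-891) = (53461/60)*(-891) = -15877917/20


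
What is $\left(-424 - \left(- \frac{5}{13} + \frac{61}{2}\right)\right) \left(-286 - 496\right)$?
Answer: $\frac{4616537}{13} \approx 3.5512 \cdot 10^{5}$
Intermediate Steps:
$\left(-424 - \left(- \frac{5}{13} + \frac{61}{2}\right)\right) \left(-286 - 496\right) = \left(-424 - \left(- \frac{5}{13} + \frac{183}{6}\right)\right) \left(-782\right) = \left(-424 + \left(\frac{5}{13} - \frac{61}{2}\right)\right) \left(-782\right) = \left(-424 - \frac{783}{26}\right) \left(-782\right) = \left(- \frac{11807}{26}\right) \left(-782\right) = \frac{4616537}{13}$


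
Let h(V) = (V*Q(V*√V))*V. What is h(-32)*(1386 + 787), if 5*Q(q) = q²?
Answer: -72913780736/5 ≈ -1.4583e+10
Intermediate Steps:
Q(q) = q²/5
h(V) = V⁵/5 (h(V) = (V*((V*√V)²/5))*V = (V*((V^(3/2))²/5))*V = (V*(V³/5))*V = (V⁴/5)*V = V⁵/5)
h(-32)*(1386 + 787) = ((⅕)*(-32)⁵)*(1386 + 787) = ((⅕)*(-33554432))*2173 = -33554432/5*2173 = -72913780736/5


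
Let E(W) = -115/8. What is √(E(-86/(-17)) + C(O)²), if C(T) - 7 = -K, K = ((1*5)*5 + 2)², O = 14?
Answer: √8340314/4 ≈ 721.99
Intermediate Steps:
E(W) = -115/8 (E(W) = -115*⅛ = -115/8)
K = 729 (K = (5*5 + 2)² = (25 + 2)² = 27² = 729)
C(T) = -722 (C(T) = 7 - 1*729 = 7 - 729 = -722)
√(E(-86/(-17)) + C(O)²) = √(-115/8 + (-722)²) = √(-115/8 + 521284) = √(4170157/8) = √8340314/4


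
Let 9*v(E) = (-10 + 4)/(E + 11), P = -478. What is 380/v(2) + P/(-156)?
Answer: -577741/78 ≈ -7406.9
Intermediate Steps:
v(E) = -2/(3*(11 + E)) (v(E) = ((-10 + 4)/(E + 11))/9 = (-6/(11 + E))/9 = -2/(3*(11 + E)))
380/v(2) + P/(-156) = 380/((-2/(33 + 3*2))) - 478/(-156) = 380/((-2/(33 + 6))) - 478*(-1/156) = 380/((-2/39)) + 239/78 = 380/((-2*1/39)) + 239/78 = 380/(-2/39) + 239/78 = 380*(-39/2) + 239/78 = -7410 + 239/78 = -577741/78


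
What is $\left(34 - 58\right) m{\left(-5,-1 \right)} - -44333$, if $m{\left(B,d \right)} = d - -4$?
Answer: $44261$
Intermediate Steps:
$m{\left(B,d \right)} = 4 + d$ ($m{\left(B,d \right)} = d + 4 = 4 + d$)
$\left(34 - 58\right) m{\left(-5,-1 \right)} - -44333 = \left(34 - 58\right) \left(4 - 1\right) - -44333 = \left(-24\right) 3 + 44333 = -72 + 44333 = 44261$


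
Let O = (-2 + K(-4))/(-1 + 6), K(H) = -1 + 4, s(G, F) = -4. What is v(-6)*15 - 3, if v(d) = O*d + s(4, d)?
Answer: -81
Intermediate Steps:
K(H) = 3
O = ⅕ (O = (-2 + 3)/(-1 + 6) = 1/5 = 1*(⅕) = ⅕ ≈ 0.20000)
v(d) = -4 + d/5 (v(d) = d/5 - 4 = -4 + d/5)
v(-6)*15 - 3 = (-4 + (⅕)*(-6))*15 - 3 = (-4 - 6/5)*15 - 3 = -26/5*15 - 3 = -78 - 3 = -81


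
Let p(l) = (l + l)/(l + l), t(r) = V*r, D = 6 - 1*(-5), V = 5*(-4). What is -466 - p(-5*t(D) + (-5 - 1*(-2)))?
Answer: -467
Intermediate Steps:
V = -20
D = 11 (D = 6 + 5 = 11)
t(r) = -20*r
p(l) = 1 (p(l) = (2*l)/((2*l)) = (2*l)*(1/(2*l)) = 1)
-466 - p(-5*t(D) + (-5 - 1*(-2))) = -466 - 1*1 = -466 - 1 = -467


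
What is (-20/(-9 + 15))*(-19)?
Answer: 190/3 ≈ 63.333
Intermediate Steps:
(-20/(-9 + 15))*(-19) = (-20/6)*(-19) = ((⅙)*(-20))*(-19) = -10/3*(-19) = 190/3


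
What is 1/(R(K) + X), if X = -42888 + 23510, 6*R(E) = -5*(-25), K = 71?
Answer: -6/116143 ≈ -5.1660e-5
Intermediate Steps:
R(E) = 125/6 (R(E) = (-5*(-25))/6 = (⅙)*125 = 125/6)
X = -19378
1/(R(K) + X) = 1/(125/6 - 19378) = 1/(-116143/6) = -6/116143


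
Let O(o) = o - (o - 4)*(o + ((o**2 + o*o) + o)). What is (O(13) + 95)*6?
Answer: -19008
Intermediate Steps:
O(o) = o - (-4 + o)*(2*o + 2*o**2) (O(o) = o - (-4 + o)*(o + ((o**2 + o**2) + o)) = o - (-4 + o)*(o + (2*o**2 + o)) = o - (-4 + o)*(o + (o + 2*o**2)) = o - (-4 + o)*(2*o + 2*o**2))
(O(13) + 95)*6 = (13*(9 - 2*13**2 + 6*13) + 95)*6 = (13*(9 - 2*169 + 78) + 95)*6 = (13*(9 - 338 + 78) + 95)*6 = (13*(-251) + 95)*6 = (-3263 + 95)*6 = -3168*6 = -19008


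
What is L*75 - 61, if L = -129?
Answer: -9736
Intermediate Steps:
L*75 - 61 = -129*75 - 61 = -9675 - 61 = -9736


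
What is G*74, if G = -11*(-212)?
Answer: 172568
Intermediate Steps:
G = 2332
G*74 = 2332*74 = 172568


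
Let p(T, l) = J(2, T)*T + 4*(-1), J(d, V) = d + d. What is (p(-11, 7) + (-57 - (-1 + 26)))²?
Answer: 16900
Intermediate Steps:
J(d, V) = 2*d
p(T, l) = -4 + 4*T (p(T, l) = (2*2)*T + 4*(-1) = 4*T - 4 = -4 + 4*T)
(p(-11, 7) + (-57 - (-1 + 26)))² = ((-4 + 4*(-11)) + (-57 - (-1 + 26)))² = ((-4 - 44) + (-57 - 1*25))² = (-48 + (-57 - 25))² = (-48 - 82)² = (-130)² = 16900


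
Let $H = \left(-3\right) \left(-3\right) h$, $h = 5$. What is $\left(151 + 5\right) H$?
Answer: $7020$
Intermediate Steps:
$H = 45$ ($H = \left(-3\right) \left(-3\right) 5 = 9 \cdot 5 = 45$)
$\left(151 + 5\right) H = \left(151 + 5\right) 45 = 156 \cdot 45 = 7020$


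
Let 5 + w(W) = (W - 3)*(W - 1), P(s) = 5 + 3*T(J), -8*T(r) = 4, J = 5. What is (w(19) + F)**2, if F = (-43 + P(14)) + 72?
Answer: 398161/4 ≈ 99540.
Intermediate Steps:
T(r) = -1/2 (T(r) = -1/8*4 = -1/2)
P(s) = 7/2 (P(s) = 5 + 3*(-1/2) = 5 - 3/2 = 7/2)
w(W) = -5 + (-1 + W)*(-3 + W) (w(W) = -5 + (W - 3)*(W - 1) = -5 + (-3 + W)*(-1 + W) = -5 + (-1 + W)*(-3 + W))
F = 65/2 (F = (-43 + 7/2) + 72 = -79/2 + 72 = 65/2 ≈ 32.500)
(w(19) + F)**2 = ((-2 + 19**2 - 4*19) + 65/2)**2 = ((-2 + 361 - 76) + 65/2)**2 = (283 + 65/2)**2 = (631/2)**2 = 398161/4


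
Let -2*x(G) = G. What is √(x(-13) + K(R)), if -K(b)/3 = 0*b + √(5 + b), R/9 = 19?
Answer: √(26 - 48*√11)/2 ≈ 5.7706*I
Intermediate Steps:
R = 171 (R = 9*19 = 171)
K(b) = -3*√(5 + b) (K(b) = -3*(0*b + √(5 + b)) = -3*(0 + √(5 + b)) = -3*√(5 + b))
x(G) = -G/2
√(x(-13) + K(R)) = √(-½*(-13) - 3*√(5 + 171)) = √(13/2 - 12*√11)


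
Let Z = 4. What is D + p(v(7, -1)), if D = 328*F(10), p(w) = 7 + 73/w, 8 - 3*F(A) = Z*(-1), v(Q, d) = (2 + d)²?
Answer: 1392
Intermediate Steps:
F(A) = 4 (F(A) = 8/3 - 4*(-1)/3 = 8/3 - ⅓*(-4) = 8/3 + 4/3 = 4)
D = 1312 (D = 328*4 = 1312)
D + p(v(7, -1)) = 1312 + (7 + 73/((2 - 1)²)) = 1312 + (7 + 73/(1²)) = 1312 + (7 + 73/1) = 1312 + (7 + 73*1) = 1312 + (7 + 73) = 1312 + 80 = 1392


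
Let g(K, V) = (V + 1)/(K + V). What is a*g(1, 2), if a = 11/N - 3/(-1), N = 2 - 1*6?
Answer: ¼ ≈ 0.25000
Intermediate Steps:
N = -4 (N = 2 - 6 = -4)
g(K, V) = (1 + V)/(K + V)
a = ¼ (a = 11/(-4) - 3/(-1) = 11*(-¼) - 3*(-1) = -11/4 + 3 = ¼ ≈ 0.25000)
a*g(1, 2) = ((1 + 2)/(1 + 2))/4 = (3/3)/4 = ((⅓)*3)/4 = (¼)*1 = ¼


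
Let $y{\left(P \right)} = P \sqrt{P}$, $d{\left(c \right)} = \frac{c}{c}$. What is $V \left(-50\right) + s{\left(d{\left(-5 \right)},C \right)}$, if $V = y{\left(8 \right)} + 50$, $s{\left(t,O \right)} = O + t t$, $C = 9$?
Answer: $-2490 - 800 \sqrt{2} \approx -3621.4$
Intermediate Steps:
$d{\left(c \right)} = 1$
$s{\left(t,O \right)} = O + t^{2}$
$y{\left(P \right)} = P^{\frac{3}{2}}$
$V = 50 + 16 \sqrt{2}$ ($V = 8^{\frac{3}{2}} + 50 = 16 \sqrt{2} + 50 = 50 + 16 \sqrt{2} \approx 72.627$)
$V \left(-50\right) + s{\left(d{\left(-5 \right)},C \right)} = \left(50 + 16 \sqrt{2}\right) \left(-50\right) + \left(9 + 1^{2}\right) = \left(-2500 - 800 \sqrt{2}\right) + \left(9 + 1\right) = \left(-2500 - 800 \sqrt{2}\right) + 10 = -2490 - 800 \sqrt{2}$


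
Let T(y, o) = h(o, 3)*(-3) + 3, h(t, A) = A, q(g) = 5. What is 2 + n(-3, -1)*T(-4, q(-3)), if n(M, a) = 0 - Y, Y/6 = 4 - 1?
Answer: 110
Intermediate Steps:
Y = 18 (Y = 6*(4 - 1) = 6*3 = 18)
n(M, a) = -18 (n(M, a) = 0 - 1*18 = 0 - 18 = -18)
T(y, o) = -6 (T(y, o) = 3*(-3) + 3 = -9 + 3 = -6)
2 + n(-3, -1)*T(-4, q(-3)) = 2 - 18*(-6) = 2 + 108 = 110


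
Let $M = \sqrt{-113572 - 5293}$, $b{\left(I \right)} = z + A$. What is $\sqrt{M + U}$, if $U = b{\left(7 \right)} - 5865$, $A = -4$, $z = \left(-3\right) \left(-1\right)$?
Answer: $\sqrt{-5866 + i \sqrt{118865}} \approx 2.2498 + 76.623 i$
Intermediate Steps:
$z = 3$
$b{\left(I \right)} = -1$ ($b{\left(I \right)} = 3 - 4 = -1$)
$M = i \sqrt{118865}$ ($M = \sqrt{-118865} = i \sqrt{118865} \approx 344.77 i$)
$U = -5866$ ($U = -1 - 5865 = -5866$)
$\sqrt{M + U} = \sqrt{i \sqrt{118865} - 5866} = \sqrt{-5866 + i \sqrt{118865}}$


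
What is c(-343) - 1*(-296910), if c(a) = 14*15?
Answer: 297120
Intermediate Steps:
c(a) = 210
c(-343) - 1*(-296910) = 210 - 1*(-296910) = 210 + 296910 = 297120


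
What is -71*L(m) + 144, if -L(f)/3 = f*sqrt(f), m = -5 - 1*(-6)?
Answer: 357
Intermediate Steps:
m = 1 (m = -5 + 6 = 1)
L(f) = -3*f**(3/2) (L(f) = -3*f*sqrt(f) = -3*f**(3/2))
-71*L(m) + 144 = -(-213)*1**(3/2) + 144 = -(-213) + 144 = -71*(-3) + 144 = 213 + 144 = 357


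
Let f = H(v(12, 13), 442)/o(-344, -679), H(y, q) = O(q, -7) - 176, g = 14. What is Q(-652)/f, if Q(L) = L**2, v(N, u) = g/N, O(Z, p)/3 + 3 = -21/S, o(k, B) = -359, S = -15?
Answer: 95382710/113 ≈ 8.4410e+5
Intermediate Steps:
O(Z, p) = -24/5 (O(Z, p) = -9 + 3*(-21/(-15)) = -9 + 3*(-21*(-1/15)) = -9 + 3*(7/5) = -9 + 21/5 = -24/5)
v(N, u) = 14/N
H(y, q) = -904/5 (H(y, q) = -24/5 - 176 = -904/5)
f = 904/1795 (f = -904/5/(-359) = -904/5*(-1/359) = 904/1795 ≈ 0.50362)
Q(-652)/f = (-652)**2/(904/1795) = 425104*(1795/904) = 95382710/113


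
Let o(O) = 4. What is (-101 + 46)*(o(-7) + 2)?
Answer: -330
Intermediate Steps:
(-101 + 46)*(o(-7) + 2) = (-101 + 46)*(4 + 2) = -55*6 = -330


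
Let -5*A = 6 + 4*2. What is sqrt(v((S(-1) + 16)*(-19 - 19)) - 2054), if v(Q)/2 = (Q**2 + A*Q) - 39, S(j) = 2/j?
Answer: 2*sqrt(3543095)/5 ≈ 752.92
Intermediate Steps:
A = -14/5 (A = -(6 + 4*2)/5 = -(6 + 8)/5 = -1/5*14 = -14/5 ≈ -2.8000)
v(Q) = -78 + 2*Q**2 - 28*Q/5 (v(Q) = 2*((Q**2 - 14*Q/5) - 39) = 2*(-39 + Q**2 - 14*Q/5) = -78 + 2*Q**2 - 28*Q/5)
sqrt(v((S(-1) + 16)*(-19 - 19)) - 2054) = sqrt((-78 + 2*((2/(-1) + 16)*(-19 - 19))**2 - 28*(2/(-1) + 16)*(-19 - 19)/5) - 2054) = sqrt((-78 + 2*((2*(-1) + 16)*(-38))**2 - 28*(2*(-1) + 16)*(-38)/5) - 2054) = sqrt((-78 + 2*((-2 + 16)*(-38))**2 - 28*(-2 + 16)*(-38)/5) - 2054) = sqrt((-78 + 2*(14*(-38))**2 - 392*(-38)/5) - 2054) = sqrt((-78 + 2*(-532)**2 - 28/5*(-532)) - 2054) = sqrt((-78 + 2*283024 + 14896/5) - 2054) = sqrt((-78 + 566048 + 14896/5) - 2054) = sqrt(2844746/5 - 2054) = sqrt(2834476/5) = 2*sqrt(3543095)/5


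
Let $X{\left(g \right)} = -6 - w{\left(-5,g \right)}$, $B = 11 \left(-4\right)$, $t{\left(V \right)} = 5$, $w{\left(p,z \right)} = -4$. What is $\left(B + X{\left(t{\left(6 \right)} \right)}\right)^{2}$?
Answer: $2116$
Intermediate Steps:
$B = -44$
$X{\left(g \right)} = -2$ ($X{\left(g \right)} = -6 - -4 = -6 + 4 = -2$)
$\left(B + X{\left(t{\left(6 \right)} \right)}\right)^{2} = \left(-44 - 2\right)^{2} = \left(-46\right)^{2} = 2116$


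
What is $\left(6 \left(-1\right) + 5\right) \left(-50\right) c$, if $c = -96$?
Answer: $-4800$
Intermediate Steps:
$\left(6 \left(-1\right) + 5\right) \left(-50\right) c = \left(6 \left(-1\right) + 5\right) \left(-50\right) \left(-96\right) = \left(-6 + 5\right) \left(-50\right) \left(-96\right) = \left(-1\right) \left(-50\right) \left(-96\right) = 50 \left(-96\right) = -4800$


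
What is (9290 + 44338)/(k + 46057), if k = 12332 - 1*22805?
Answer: 13407/8896 ≈ 1.5071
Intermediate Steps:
k = -10473 (k = 12332 - 22805 = -10473)
(9290 + 44338)/(k + 46057) = (9290 + 44338)/(-10473 + 46057) = 53628/35584 = 53628*(1/35584) = 13407/8896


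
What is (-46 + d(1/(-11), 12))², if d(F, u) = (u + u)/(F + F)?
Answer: 31684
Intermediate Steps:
d(F, u) = u/F (d(F, u) = (2*u)/((2*F)) = (2*u)*(1/(2*F)) = u/F)
(-46 + d(1/(-11), 12))² = (-46 + 12/(1/(-11)))² = (-46 + 12/(-1/11))² = (-46 + 12*(-11))² = (-46 - 132)² = (-178)² = 31684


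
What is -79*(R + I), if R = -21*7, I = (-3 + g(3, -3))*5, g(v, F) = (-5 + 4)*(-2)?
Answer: 12008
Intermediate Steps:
g(v, F) = 2 (g(v, F) = -1*(-2) = 2)
I = -5 (I = (-3 + 2)*5 = -1*5 = -5)
R = -147
-79*(R + I) = -79*(-147 - 5) = -79*(-152) = 12008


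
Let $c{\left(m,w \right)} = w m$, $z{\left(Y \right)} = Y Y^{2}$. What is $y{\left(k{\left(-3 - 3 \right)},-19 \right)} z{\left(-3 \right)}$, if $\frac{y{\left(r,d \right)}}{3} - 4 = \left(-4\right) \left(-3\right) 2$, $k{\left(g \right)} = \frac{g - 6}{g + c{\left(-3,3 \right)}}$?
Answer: $-2268$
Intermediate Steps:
$z{\left(Y \right)} = Y^{3}$
$c{\left(m,w \right)} = m w$
$k{\left(g \right)} = \frac{-6 + g}{-9 + g}$ ($k{\left(g \right)} = \frac{g - 6}{g - 9} = \frac{-6 + g}{g - 9} = \frac{-6 + g}{-9 + g}$)
$y{\left(r,d \right)} = 84$ ($y{\left(r,d \right)} = 12 + 3 \left(-4\right) \left(-3\right) 2 = 12 + 3 \cdot 12 \cdot 2 = 12 + 3 \cdot 24 = 12 + 72 = 84$)
$y{\left(k{\left(-3 - 3 \right)},-19 \right)} z{\left(-3 \right)} = 84 \left(-3\right)^{3} = 84 \left(-27\right) = -2268$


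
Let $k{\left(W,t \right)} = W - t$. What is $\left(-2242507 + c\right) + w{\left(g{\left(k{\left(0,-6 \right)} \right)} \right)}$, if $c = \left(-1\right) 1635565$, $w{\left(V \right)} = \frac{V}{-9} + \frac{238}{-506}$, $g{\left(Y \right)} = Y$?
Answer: $- \frac{2943457511}{759} \approx -3.8781 \cdot 10^{6}$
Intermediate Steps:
$w{\left(V \right)} = - \frac{119}{253} - \frac{V}{9}$ ($w{\left(V \right)} = V \left(- \frac{1}{9}\right) + 238 \left(- \frac{1}{506}\right) = - \frac{V}{9} - \frac{119}{253} = - \frac{119}{253} - \frac{V}{9}$)
$c = -1635565$
$\left(-2242507 + c\right) + w{\left(g{\left(k{\left(0,-6 \right)} \right)} \right)} = \left(-2242507 - 1635565\right) - \left(\frac{119}{253} + \frac{0 - -6}{9}\right) = -3878072 - \left(\frac{119}{253} + \frac{0 + 6}{9}\right) = -3878072 - \frac{863}{759} = - \frac{2943457511}{759}$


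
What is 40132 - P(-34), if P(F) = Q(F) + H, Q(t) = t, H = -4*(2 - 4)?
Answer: 40158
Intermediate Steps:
H = 8 (H = -4*(-2) = 8)
P(F) = 8 + F (P(F) = F + 8 = 8 + F)
40132 - P(-34) = 40132 - (8 - 34) = 40132 - 1*(-26) = 40132 + 26 = 40158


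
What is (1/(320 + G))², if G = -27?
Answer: 1/85849 ≈ 1.1648e-5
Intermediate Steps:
(1/(320 + G))² = (1/(320 - 27))² = (1/293)² = 1/85849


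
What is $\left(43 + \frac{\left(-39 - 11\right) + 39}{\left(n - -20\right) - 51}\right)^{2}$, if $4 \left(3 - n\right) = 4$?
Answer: $\frac{1582564}{841} \approx 1881.8$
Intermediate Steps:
$n = 2$ ($n = 3 - 1 = 2$)
$\left(43 + \frac{\left(-39 - 11\right) + 39}{\left(n - -20\right) - 51}\right)^{2} = \left(43 + \frac{\left(-39 - 11\right) + 39}{\left(2 - -20\right) - 51}\right)^{2} = \left(43 + \frac{-50 + 39}{\left(2 + 20\right) - 51}\right)^{2} = \left(43 - \frac{11}{22 - 51}\right)^{2} = \left(43 - \frac{11}{-29}\right)^{2} = \left(43 - - \frac{11}{29}\right)^{2} = \left(43 + \frac{11}{29}\right)^{2} = \left(\frac{1258}{29}\right)^{2} = \frac{1582564}{841}$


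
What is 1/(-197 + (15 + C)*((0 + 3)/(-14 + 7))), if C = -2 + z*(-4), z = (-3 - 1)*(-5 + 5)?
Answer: -7/1418 ≈ -0.0049365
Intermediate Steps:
z = 0 (z = -4*0 = 0)
C = -2 (C = -2 + 0*(-4) = -2 + 0 = -2)
1/(-197 + (15 + C)*((0 + 3)/(-14 + 7))) = 1/(-197 + (15 - 2)*((0 + 3)/(-14 + 7))) = 1/(-197 + 13*(3/(-7))) = 1/(-197 + 13*(3*(-⅐))) = 1/(-197 + 13*(-3/7)) = 1/(-197 - 39/7) = 1/(-1418/7) = -7/1418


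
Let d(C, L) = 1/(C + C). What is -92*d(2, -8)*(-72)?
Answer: 1656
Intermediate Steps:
d(C, L) = 1/(2*C)
-92*d(2, -8)*(-72) = -46/2*(-72) = -92*¼*(-72) = -23*(-72) = 1656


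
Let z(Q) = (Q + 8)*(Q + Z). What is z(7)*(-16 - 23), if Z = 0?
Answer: -4095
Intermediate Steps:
z(Q) = Q*(8 + Q) (z(Q) = (Q + 8)*(Q + 0) = (8 + Q)*Q = Q*(8 + Q))
z(7)*(-16 - 23) = (7*(8 + 7))*(-16 - 23) = (7*15)*(-39) = 105*(-39) = -4095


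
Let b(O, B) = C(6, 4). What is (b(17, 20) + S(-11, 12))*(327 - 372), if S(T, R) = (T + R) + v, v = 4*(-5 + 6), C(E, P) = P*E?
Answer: -1305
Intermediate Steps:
C(E, P) = E*P
v = 4 (v = 4*1 = 4)
b(O, B) = 24 (b(O, B) = 6*4 = 24)
S(T, R) = 4 + R + T (S(T, R) = (T + R) + 4 = (R + T) + 4 = 4 + R + T)
(b(17, 20) + S(-11, 12))*(327 - 372) = (24 + (4 + 12 - 11))*(327 - 372) = (24 + 5)*(-45) = 29*(-45) = -1305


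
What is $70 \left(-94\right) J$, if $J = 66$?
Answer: $-434280$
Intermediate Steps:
$70 \left(-94\right) J = 70 \left(-94\right) 66 = \left(-6580\right) 66 = -434280$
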